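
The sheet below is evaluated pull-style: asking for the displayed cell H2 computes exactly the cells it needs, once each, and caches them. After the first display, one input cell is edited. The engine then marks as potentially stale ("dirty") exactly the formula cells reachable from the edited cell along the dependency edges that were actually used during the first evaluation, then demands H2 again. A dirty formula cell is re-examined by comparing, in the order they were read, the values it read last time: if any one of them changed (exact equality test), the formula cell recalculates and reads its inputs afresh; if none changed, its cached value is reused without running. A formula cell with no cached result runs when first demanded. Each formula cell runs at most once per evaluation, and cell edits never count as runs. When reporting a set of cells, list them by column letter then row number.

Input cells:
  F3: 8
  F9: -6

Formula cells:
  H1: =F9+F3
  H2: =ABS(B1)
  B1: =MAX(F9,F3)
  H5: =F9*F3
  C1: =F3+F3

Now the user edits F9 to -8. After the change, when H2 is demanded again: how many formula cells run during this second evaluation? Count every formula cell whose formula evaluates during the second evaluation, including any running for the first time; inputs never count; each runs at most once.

First demand of the output computes:
  B1 = MAX(-6, 8) = 8
  H2 = ABS(8) = 8

After the edit, cleaning proceeds:
  B1: a read changed (F9 -6->-8) — executes, giving 8 — identical to its old value.
  H2: dirty, but its reads are unchanged (B1 unchanged); cached 8 stands.

Note the absorption at B1: it re-runs yet its value is the same, leaving the output's value untouched.

1 formula cells run: B1.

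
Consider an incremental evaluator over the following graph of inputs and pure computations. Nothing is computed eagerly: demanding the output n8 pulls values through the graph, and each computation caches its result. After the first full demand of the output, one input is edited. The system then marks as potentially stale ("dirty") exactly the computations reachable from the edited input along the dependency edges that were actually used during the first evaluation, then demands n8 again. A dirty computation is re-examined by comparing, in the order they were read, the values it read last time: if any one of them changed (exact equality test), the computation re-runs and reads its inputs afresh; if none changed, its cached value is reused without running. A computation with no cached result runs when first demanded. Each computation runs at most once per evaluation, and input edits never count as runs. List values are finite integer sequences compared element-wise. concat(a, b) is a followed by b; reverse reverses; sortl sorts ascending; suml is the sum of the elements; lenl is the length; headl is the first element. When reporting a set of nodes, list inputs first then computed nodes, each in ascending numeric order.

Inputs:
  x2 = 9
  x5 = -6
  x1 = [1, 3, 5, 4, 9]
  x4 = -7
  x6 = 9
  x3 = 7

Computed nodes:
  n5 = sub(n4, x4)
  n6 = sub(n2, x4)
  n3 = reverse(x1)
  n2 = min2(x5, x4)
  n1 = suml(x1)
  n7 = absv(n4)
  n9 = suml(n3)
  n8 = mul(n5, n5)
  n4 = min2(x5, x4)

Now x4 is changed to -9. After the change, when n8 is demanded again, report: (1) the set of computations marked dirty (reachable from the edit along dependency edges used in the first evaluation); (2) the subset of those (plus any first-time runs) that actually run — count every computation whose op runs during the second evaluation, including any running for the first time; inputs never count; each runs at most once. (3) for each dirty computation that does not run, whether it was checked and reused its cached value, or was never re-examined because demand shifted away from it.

Initial pass — values computed on the first demand:
  n4 = min2(-6, -7) = -7
  n5 = sub(-7, -7) = 0
  n8 = mul(0, 0) = 0

Second demand — change propagation:
  n4: re-runs because x4 -7->-9; new result -9.
  n5: re-runs because n4 -7->-9; x4 -7->-9; new result 0 (unchanged).
  n8: re-examined; everything it read last time is the same (n5 unchanged, n5 unchanged) — cache 0 kept, no run.

The important point: n5 recomputes to an identical value, and the output ends up unchanged.

Dirty set: n4, n5, n8.
Run set: n4, n5 (2 run).
Re-examined without running (cache reused): n8.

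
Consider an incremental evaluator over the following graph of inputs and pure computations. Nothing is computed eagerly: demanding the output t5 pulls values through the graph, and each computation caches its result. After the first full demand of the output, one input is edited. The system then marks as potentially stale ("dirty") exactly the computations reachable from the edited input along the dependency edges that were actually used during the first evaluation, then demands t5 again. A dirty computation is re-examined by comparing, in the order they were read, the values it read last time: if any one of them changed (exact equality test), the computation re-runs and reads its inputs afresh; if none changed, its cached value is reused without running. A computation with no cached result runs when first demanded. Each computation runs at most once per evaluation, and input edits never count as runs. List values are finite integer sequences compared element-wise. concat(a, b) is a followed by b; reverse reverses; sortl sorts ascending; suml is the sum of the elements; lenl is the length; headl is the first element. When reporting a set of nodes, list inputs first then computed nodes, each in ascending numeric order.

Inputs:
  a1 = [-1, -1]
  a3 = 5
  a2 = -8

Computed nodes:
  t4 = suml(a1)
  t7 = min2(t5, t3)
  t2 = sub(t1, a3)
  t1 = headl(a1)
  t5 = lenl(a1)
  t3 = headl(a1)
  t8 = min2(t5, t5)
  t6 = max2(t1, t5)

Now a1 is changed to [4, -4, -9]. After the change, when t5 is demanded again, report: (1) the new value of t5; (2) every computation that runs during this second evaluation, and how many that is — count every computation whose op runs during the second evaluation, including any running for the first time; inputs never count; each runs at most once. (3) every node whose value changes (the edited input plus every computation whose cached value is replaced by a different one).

Initial pass — values computed on the first demand:
  t5 = lenl([-1, -1]) = 2

Second demand — change propagation:
  t5: re-runs because a1 [-1, -1]->[4, -4, -9]; new result 3.

t5 now evaluates to 3.
Run set: t5 (1 run).
Changed values: a1, t5.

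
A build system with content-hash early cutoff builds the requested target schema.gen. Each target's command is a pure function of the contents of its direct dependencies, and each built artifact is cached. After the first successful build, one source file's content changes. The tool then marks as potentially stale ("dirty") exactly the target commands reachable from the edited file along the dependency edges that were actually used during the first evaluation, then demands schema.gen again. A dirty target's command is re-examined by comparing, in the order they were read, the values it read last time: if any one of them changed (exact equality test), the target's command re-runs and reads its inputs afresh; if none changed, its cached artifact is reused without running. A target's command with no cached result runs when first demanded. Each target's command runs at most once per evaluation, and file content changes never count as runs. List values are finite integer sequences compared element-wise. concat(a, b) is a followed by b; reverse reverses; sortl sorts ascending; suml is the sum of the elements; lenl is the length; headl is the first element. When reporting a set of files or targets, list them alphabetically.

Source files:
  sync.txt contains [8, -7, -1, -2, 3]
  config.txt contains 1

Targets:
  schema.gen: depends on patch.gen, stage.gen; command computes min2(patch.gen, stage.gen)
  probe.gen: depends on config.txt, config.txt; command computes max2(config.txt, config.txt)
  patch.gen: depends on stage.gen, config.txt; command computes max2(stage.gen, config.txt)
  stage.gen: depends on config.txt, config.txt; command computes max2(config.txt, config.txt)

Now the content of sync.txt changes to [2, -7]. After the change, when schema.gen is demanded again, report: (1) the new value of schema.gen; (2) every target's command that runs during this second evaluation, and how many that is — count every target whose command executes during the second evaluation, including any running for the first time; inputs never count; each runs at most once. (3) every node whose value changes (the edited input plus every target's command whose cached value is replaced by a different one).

First evaluation (everything demanded from the output):
  stage.gen = max2(1, 1) = 1
  patch.gen = max2(1, 1) = 1
  schema.gen = min2(1, 1) = 1

Propagation after the edit:
  sync.txt feeds no computation that the output demands — nothing is marked dirty and nothing runs.

Key observation: sync.txt is never demanded by the output, so the edit triggers no recomputation at all.

New value of schema.gen: 1.
Target commands that run: none — 0 in total.
Values that change: sync.txt.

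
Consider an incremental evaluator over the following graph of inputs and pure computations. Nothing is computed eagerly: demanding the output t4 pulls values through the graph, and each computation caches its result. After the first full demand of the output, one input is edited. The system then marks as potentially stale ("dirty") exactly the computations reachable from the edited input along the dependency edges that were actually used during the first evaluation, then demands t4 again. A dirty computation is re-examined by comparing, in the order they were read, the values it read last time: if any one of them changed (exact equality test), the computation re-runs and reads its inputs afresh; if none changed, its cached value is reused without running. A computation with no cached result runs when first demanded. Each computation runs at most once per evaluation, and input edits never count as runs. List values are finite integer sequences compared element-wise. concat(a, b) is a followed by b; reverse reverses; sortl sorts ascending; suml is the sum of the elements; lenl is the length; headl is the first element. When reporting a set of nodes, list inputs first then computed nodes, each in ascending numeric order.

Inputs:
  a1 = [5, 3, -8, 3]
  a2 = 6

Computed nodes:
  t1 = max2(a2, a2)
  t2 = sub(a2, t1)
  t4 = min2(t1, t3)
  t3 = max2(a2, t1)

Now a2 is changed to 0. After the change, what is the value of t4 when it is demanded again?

Initial pass — values computed on the first demand:
  t1 = max2(6, 6) = 6
  t3 = max2(6, 6) = 6
  t4 = min2(6, 6) = 6

Second demand — change propagation:
  t1: re-runs because a2 6->0; a2 6->0; new result 0.
  t3: re-runs because a2 6->0; t1 6->0; new result 0.
  t4: re-runs because t1 6->0; t3 6->0; new result 0.

t4 now evaluates to 0.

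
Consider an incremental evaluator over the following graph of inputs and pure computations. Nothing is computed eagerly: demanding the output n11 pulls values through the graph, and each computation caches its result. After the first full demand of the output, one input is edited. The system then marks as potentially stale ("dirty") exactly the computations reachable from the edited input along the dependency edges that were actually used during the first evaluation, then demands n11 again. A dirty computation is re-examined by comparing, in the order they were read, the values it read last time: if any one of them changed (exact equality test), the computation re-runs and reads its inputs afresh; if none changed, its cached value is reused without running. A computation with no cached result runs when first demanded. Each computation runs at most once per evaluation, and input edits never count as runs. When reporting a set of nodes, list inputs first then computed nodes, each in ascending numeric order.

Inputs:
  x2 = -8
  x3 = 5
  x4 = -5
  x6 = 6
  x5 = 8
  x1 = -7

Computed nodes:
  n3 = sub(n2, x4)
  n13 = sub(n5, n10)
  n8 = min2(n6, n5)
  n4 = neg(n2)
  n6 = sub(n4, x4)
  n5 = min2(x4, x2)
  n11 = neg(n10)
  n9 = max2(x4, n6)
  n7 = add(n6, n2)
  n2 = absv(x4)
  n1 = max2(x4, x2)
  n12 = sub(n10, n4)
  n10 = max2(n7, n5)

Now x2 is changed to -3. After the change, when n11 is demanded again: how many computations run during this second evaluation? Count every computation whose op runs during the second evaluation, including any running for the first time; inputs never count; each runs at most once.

Initial pass — values computed on the first demand:
  n2 = absv(-5) = 5
  n4 = neg(5) = -5
  n5 = min2(-5, -8) = -8
  n6 = sub(-5, -5) = 0
  n7 = add(0, 5) = 5
  n10 = max2(5, -8) = 5
  n11 = neg(5) = -5

Second demand — change propagation:
  n5: re-runs because x2 -8->-3; new result -5.
  n10: re-runs because n5 -8->-5; new result 5 (unchanged).
  n11: re-examined; everything it read last time is the same (n10 unchanged) — cache -5 kept, no run.

The important point: n10 recomputes to an identical value, and the output ends up unchanged.

Run set: n5, n10 (2 run).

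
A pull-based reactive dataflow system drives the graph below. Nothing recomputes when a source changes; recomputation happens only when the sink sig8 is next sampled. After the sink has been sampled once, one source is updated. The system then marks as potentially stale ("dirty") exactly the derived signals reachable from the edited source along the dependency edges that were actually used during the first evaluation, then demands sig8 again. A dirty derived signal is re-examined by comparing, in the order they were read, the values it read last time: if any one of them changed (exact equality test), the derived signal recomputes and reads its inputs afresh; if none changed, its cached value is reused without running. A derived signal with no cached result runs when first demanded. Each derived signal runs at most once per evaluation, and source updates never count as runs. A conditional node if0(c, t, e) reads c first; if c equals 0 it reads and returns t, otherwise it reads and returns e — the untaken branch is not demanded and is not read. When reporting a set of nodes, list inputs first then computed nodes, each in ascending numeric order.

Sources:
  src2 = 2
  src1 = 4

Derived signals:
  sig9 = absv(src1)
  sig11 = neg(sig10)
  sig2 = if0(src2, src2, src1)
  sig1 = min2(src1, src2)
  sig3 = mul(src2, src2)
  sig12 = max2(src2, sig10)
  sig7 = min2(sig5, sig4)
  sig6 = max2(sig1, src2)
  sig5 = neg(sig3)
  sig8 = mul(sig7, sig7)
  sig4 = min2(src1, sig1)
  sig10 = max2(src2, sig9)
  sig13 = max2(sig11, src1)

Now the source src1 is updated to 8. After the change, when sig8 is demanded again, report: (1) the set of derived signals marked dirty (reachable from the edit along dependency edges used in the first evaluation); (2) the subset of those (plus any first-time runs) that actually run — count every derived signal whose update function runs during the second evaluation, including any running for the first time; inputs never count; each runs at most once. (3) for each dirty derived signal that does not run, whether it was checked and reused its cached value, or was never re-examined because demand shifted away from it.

Marked dirty: sig1, sig4, sig7, sig8.
Derived signals that run: sig1, sig4 — 2 in total.
Checked but reused from cache: sig7, sig8.
Key observation: the cutoff stops propagation at sig7 — its inputs' values are unchanged, so it reuses its cache.

First evaluation (everything demanded from the output):
  sig1 = min2(4, 2) = 2
  sig3 = mul(2, 2) = 4
  sig4 = min2(4, 2) = 2
  sig5 = neg(4) = -4
  sig7 = min2(-4, 2) = -4
  sig8 = mul(-4, -4) = 16

Propagation after the edit:
  sig1: runs — src1 4->8; result 2 (same value as before).
  sig4: runs — src1 4->8; result 2 (same value as before).
  sig7: checked — values it read are unchanged (sig5 unchanged, sig4 unchanged); reused cached -4 without running.
  sig8: checked — values it read are unchanged (sig7 unchanged, sig7 unchanged); reused cached 16 without running.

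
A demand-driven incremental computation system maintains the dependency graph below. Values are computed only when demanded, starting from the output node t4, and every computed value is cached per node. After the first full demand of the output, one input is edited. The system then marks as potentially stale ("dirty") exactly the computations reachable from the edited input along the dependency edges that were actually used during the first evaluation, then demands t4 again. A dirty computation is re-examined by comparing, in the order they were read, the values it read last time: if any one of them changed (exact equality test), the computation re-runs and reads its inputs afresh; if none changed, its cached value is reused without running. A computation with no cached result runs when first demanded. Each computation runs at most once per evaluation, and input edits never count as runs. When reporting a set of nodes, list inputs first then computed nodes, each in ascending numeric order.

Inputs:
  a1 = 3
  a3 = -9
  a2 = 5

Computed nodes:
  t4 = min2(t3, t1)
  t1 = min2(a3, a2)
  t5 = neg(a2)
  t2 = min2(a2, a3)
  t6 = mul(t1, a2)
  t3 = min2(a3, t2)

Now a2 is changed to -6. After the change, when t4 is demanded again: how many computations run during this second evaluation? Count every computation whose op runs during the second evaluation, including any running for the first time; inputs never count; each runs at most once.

Computations that run: t1, t2 — 2 in total.
Key observation: the cutoff stops propagation at t3 — its inputs' values are unchanged, so it reuses its cache.

First evaluation (everything demanded from the output):
  t1 = min2(-9, 5) = -9
  t2 = min2(5, -9) = -9
  t3 = min2(-9, -9) = -9
  t4 = min2(-9, -9) = -9

Propagation after the edit:
  t1: runs — a2 5->-6; result -9 (same value as before).
  t2: runs — a2 5->-6; result -9 (same value as before).
  t3: checked — values it read are unchanged (a3 unchanged, t2 unchanged); reused cached -9 without running.
  t4: checked — values it read are unchanged (t3 unchanged, t1 unchanged); reused cached -9 without running.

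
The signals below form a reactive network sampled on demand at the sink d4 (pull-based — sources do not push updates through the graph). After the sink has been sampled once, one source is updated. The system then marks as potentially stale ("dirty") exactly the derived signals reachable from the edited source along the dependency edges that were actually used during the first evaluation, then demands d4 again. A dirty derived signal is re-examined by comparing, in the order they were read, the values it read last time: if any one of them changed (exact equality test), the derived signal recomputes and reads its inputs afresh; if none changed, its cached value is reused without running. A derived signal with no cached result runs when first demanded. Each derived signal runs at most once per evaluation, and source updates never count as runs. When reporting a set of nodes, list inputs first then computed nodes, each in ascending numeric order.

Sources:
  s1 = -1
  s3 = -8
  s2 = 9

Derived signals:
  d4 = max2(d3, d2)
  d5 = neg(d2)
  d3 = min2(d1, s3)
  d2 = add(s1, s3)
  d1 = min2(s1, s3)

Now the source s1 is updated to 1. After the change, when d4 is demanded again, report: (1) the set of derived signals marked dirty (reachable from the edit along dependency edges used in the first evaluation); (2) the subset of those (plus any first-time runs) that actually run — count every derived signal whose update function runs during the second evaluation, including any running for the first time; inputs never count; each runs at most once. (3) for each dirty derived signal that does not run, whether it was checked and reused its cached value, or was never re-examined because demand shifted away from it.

Dirty set: d1, d2, d3, d4.
Run set: d1, d2, d4 (3 run).
Re-examined without running (cache reused): d3.
The important point: at d3 every value read last time is unchanged, so the dirty flag clears without a run.

Initial pass — values computed on the first demand:
  d1 = min2(-1, -8) = -8
  d2 = add(-1, -8) = -9
  d3 = min2(-8, -8) = -8
  d4 = max2(-8, -9) = -8

Second demand — change propagation:
  d1: re-runs because s1 -1->1; new result -8 (unchanged).
  d2: re-runs because s1 -1->1; new result -7.
  d3: re-examined; everything it read last time is the same (d1 unchanged, s3 unchanged) — cache -8 kept, no run.
  d4: re-runs because d2 -9->-7; new result -7.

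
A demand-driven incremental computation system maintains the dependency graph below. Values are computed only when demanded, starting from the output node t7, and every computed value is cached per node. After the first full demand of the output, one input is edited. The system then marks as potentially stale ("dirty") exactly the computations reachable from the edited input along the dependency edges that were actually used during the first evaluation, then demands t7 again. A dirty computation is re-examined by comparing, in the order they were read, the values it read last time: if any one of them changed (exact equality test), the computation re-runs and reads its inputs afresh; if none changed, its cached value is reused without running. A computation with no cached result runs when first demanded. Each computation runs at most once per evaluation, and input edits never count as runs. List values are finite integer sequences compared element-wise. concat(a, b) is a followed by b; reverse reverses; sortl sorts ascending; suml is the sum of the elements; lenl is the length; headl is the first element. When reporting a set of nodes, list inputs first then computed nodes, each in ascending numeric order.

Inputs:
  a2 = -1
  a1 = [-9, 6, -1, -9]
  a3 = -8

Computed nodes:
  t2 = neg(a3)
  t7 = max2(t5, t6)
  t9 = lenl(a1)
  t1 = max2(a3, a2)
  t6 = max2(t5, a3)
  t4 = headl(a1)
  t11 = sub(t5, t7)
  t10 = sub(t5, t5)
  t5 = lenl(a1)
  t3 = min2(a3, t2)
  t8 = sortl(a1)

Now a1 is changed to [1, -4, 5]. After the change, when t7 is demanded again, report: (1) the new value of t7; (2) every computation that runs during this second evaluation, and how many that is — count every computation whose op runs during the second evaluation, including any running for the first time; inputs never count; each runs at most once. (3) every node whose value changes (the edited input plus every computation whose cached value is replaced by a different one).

First evaluation (everything demanded from the output):
  t5 = lenl([-9, 6, -1, -9]) = 4
  t6 = max2(4, -8) = 4
  t7 = max2(4, 4) = 4

Propagation after the edit:
  t5: runs — a1 [-9, 6, -1, -9]->[1, -4, 5]; result 3.
  t6: runs — t5 4->3; result 3.
  t7: runs — t5 4->3; t6 4->3; result 3.

New value of t7: 3.
Computations that run: t5, t6, t7 — 3 in total.
Values that change: a1, t5, t6, t7.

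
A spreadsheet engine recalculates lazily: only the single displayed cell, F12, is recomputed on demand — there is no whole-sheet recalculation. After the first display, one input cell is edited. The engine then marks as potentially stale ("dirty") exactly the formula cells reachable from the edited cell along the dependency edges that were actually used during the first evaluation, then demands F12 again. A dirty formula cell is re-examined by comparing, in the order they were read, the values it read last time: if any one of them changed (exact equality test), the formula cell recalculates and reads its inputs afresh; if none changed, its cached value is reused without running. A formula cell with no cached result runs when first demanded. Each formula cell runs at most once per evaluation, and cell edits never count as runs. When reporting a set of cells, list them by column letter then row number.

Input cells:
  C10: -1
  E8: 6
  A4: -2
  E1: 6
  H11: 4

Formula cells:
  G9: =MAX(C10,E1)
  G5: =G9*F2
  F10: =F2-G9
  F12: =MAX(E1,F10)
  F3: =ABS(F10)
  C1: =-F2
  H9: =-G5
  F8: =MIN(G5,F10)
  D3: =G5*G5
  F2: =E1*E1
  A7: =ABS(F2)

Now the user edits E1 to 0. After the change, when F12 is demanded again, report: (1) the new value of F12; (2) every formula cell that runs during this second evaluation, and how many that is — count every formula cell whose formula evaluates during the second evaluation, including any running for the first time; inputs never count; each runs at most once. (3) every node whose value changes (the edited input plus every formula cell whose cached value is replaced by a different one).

New value of F12: 0.
Formula cells that run: F2, F10, F12, G9 — 4 in total.
Values that change: E1, F2, F10, F12, G9.

First evaluation (everything demanded from the output):
  F2 = 6 * 6 = 36
  G9 = MAX(-1, 6) = 6
  F10 = 36 - 6 = 30
  F12 = MAX(6, 30) = 30

Propagation after the edit:
  F2: runs — E1 6->0; E1 6->0; result 0.
  G9: runs — E1 6->0; result 0.
  F10: runs — F2 36->0; G9 6->0; result 0.
  F12: runs — E1 6->0; F10 30->0; result 0.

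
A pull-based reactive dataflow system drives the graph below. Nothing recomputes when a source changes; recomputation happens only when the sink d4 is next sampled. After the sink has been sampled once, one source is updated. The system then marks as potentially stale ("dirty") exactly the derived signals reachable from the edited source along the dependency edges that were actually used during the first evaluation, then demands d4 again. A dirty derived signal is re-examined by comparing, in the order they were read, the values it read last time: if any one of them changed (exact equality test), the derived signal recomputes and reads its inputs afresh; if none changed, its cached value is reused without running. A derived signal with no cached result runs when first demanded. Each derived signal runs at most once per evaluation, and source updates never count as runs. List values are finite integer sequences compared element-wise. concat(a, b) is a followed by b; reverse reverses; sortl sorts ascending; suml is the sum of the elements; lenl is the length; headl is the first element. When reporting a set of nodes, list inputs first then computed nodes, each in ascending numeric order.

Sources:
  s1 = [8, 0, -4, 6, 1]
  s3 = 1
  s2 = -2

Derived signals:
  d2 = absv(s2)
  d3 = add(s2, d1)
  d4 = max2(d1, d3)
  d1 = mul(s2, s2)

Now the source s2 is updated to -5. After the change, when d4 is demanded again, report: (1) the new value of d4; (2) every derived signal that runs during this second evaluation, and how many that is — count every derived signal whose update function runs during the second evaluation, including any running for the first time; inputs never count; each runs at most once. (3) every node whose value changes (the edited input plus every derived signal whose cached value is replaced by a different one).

New value of d4: 25.
Derived signals that run: d1, d3, d4 — 3 in total.
Values that change: s2, d1, d3, d4.

First evaluation (everything demanded from the output):
  d1 = mul(-2, -2) = 4
  d3 = add(-2, 4) = 2
  d4 = max2(4, 2) = 4

Propagation after the edit:
  d1: runs — s2 -2->-5; s2 -2->-5; result 25.
  d3: runs — s2 -2->-5; d1 4->25; result 20.
  d4: runs — d1 4->25; d3 2->20; result 25.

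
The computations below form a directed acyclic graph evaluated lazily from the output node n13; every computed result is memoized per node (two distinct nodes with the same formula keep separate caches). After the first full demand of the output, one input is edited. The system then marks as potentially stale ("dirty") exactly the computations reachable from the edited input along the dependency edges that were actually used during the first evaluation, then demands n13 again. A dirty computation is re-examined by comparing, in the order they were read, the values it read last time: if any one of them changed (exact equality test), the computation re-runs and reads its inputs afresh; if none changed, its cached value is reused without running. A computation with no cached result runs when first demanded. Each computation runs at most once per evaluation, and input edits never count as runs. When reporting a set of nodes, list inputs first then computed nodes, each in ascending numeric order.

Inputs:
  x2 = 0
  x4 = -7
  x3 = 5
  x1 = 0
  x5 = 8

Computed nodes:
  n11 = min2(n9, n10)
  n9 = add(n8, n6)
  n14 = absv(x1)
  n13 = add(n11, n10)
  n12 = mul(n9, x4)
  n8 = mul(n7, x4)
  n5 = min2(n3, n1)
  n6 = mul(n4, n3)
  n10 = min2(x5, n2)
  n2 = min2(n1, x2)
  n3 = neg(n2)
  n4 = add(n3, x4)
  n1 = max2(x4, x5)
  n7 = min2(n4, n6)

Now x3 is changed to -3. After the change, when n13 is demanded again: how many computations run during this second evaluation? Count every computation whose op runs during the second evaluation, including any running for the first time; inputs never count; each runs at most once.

First demand of the output computes:
  n1 = max2(-7, 8) = 8
  n2 = min2(8, 0) = 0
  n3 = neg(0) = 0
  n4 = add(0, -7) = -7
  n6 = mul(-7, 0) = 0
  n7 = min2(-7, 0) = -7
  n8 = mul(-7, -7) = 49
  n9 = add(49, 0) = 49
  n10 = min2(8, 0) = 0
  n11 = min2(49, 0) = 0
  n13 = add(0, 0) = 0

After the edit, cleaning proceeds:
  no node depends on x3 at all; the second demand re-runs nothing.

Note the shortcut — nothing in the graph depends on x3 at all, so no recomputation happens.

0 computations run: none.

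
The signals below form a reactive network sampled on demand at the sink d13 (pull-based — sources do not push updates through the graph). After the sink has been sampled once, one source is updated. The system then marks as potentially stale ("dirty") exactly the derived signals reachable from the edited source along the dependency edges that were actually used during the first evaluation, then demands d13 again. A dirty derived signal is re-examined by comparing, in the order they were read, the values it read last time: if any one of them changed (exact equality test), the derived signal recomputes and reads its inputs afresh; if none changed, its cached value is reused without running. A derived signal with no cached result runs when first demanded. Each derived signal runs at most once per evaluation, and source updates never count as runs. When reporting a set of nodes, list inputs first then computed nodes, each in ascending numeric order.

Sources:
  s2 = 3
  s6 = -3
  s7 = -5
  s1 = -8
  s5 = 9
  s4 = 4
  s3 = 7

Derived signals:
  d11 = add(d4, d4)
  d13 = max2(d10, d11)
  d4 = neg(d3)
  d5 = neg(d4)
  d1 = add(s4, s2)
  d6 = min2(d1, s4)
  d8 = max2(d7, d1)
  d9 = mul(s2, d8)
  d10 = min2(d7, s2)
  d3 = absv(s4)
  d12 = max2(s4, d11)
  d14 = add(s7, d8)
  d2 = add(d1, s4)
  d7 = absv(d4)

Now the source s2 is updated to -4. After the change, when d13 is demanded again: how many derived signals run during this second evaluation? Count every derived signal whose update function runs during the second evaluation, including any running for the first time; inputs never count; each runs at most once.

Run set: d10, d13 (2 run).

Initial pass — values computed on the first demand:
  d3 = absv(4) = 4
  d4 = neg(4) = -4
  d7 = absv(-4) = 4
  d10 = min2(4, 3) = 3
  d11 = add(-4, -4) = -8
  d13 = max2(3, -8) = 3

Second demand — change propagation:
  d10: re-runs because s2 3->-4; new result -4.
  d13: re-runs because d10 3->-4; new result -4.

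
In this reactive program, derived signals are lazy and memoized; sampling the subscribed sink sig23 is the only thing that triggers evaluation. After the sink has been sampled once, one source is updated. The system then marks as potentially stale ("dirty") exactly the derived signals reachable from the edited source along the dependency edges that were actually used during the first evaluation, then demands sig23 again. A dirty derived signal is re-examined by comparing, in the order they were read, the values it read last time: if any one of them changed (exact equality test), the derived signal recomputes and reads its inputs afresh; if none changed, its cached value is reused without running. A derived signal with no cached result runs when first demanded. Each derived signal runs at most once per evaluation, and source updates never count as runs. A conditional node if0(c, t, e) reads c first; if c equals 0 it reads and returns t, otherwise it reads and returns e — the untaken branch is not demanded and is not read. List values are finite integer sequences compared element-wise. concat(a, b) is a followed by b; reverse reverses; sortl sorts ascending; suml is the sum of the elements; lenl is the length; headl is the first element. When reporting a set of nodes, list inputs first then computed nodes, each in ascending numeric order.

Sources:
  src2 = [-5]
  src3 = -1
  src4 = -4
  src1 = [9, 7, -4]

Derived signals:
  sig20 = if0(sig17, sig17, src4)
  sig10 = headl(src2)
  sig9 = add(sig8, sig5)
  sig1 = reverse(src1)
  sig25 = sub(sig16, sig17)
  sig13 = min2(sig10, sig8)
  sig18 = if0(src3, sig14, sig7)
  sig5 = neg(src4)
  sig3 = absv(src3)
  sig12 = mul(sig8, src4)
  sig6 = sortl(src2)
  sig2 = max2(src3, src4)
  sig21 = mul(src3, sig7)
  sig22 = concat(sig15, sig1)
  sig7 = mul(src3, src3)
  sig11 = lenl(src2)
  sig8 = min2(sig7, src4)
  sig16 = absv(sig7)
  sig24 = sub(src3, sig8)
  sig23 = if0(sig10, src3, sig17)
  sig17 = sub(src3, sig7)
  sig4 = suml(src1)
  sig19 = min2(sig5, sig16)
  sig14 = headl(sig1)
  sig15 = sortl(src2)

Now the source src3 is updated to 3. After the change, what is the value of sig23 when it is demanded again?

First demand of the output computes:
  sig7 = mul(-1, -1) = 1
  sig10 = headl([-5]) = -5
  sig17 = sub(-1, 1) = -2
  sig23 = if0(sig10=-5 -> else branch sig17) = -2

After the edit, cleaning proceeds:
  sig7: a read changed (src3 -1->3; src3 -1->3) — executes, giving 9.
  sig17: a read changed (src3 -1->3; sig7 1->9) — executes, giving -6.
  sig23: a read changed (sig17 -2->-6) — executes, giving -6.

Demanding sig23 again yields -6.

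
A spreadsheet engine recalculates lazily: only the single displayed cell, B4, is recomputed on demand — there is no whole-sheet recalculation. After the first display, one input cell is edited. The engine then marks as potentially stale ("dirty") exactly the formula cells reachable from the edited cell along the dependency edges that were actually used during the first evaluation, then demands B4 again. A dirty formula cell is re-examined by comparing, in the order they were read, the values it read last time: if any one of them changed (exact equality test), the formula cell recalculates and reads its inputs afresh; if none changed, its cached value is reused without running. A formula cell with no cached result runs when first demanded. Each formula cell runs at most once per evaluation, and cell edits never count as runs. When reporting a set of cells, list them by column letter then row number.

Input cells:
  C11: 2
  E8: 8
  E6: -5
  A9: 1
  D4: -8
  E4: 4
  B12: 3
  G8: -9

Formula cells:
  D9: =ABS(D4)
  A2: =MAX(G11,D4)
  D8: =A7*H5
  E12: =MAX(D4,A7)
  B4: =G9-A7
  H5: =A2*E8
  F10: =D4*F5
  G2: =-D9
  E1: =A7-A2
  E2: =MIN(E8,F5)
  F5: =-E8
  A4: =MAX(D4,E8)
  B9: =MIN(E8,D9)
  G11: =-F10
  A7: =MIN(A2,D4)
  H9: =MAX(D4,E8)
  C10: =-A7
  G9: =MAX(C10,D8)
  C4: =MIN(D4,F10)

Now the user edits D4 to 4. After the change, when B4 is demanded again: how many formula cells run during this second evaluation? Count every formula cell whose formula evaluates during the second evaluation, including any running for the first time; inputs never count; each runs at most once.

Formula cells that run: A2, A7, B4, C10, D8, F10, G9, G11, H5 — 9 in total.

First evaluation (everything demanded from the output):
  F5 = -(8) = -8
  F10 = -8 * -8 = 64
  G11 = -(64) = -64
  A2 = MAX(-64, -8) = -8
  A7 = MIN(-8, -8) = -8
  C10 = -(-8) = 8
  H5 = -8 * 8 = -64
  D8 = -8 * -64 = 512
  G9 = MAX(8, 512) = 512
  B4 = 512 - -8 = 520

Propagation after the edit:
  F10: runs — D4 -8->4; result -32.
  G11: runs — F10 64->-32; result 32.
  A2: runs — G11 -64->32; D4 -8->4; result 32.
  A7: runs — A2 -8->32; D4 -8->4; result 4.
  C10: runs — A7 -8->4; result -4.
  H5: runs — A2 -8->32; result 256.
  D8: runs — A7 -8->4; H5 -64->256; result 1024.
  G9: runs — C10 8->-4; D8 512->1024; result 1024.
  B4: runs — G9 512->1024; A7 -8->4; result 1020.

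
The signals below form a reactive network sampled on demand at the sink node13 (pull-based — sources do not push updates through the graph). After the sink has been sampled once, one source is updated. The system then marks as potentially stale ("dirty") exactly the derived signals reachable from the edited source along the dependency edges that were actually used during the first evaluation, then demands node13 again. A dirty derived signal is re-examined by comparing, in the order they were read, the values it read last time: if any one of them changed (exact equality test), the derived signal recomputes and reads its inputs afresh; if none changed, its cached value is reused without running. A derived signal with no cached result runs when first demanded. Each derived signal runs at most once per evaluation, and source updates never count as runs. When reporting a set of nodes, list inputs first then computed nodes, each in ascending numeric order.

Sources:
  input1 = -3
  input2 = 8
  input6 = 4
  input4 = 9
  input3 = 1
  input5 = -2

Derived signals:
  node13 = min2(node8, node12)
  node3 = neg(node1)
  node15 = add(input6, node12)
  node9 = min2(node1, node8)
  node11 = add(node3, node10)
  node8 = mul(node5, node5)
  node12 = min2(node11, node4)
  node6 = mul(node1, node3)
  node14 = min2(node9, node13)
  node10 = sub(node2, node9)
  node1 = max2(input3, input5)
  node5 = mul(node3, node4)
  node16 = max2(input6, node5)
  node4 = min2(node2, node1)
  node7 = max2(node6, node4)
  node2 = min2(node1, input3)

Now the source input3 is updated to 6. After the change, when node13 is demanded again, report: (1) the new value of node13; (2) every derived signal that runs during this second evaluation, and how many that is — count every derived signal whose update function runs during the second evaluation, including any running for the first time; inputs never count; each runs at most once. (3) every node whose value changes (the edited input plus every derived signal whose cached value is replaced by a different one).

node13 now evaluates to -6.
Run set: node1, node2, node3, node4, node5, node8, node9, node10, node11, node12, node13 (11 run).
Changed values: input3, node1, node2, node3, node4, node5, node8, node9, node11, node12, node13.

Initial pass — values computed on the first demand:
  node1 = max2(1, -2) = 1
  node2 = min2(1, 1) = 1
  node3 = neg(1) = -1
  node4 = min2(1, 1) = 1
  node5 = mul(-1, 1) = -1
  node8 = mul(-1, -1) = 1
  node9 = min2(1, 1) = 1
  node10 = sub(1, 1) = 0
  node11 = add(-1, 0) = -1
  node12 = min2(-1, 1) = -1
  node13 = min2(1, -1) = -1

Second demand — change propagation:
  node1: re-runs because input3 1->6; new result 6.
  node2: re-runs because node1 1->6; input3 1->6; new result 6.
  node3: re-runs because node1 1->6; new result -6.
  node4: re-runs because node2 1->6; node1 1->6; new result 6.
  node5: re-runs because node3 -1->-6; node4 1->6; new result -36.
  node8: re-runs because node5 -1->-36; node5 -1->-36; new result 1296.
  node9: re-runs because node1 1->6; node8 1->1296; new result 6.
  node10: re-runs because node2 1->6; node9 1->6; new result 0 (unchanged).
  node11: re-runs because node3 -1->-6; new result -6.
  node12: re-runs because node11 -1->-6; node4 1->6; new result -6.
  node13: re-runs because node8 1->1296; node12 -1->-6; new result -6.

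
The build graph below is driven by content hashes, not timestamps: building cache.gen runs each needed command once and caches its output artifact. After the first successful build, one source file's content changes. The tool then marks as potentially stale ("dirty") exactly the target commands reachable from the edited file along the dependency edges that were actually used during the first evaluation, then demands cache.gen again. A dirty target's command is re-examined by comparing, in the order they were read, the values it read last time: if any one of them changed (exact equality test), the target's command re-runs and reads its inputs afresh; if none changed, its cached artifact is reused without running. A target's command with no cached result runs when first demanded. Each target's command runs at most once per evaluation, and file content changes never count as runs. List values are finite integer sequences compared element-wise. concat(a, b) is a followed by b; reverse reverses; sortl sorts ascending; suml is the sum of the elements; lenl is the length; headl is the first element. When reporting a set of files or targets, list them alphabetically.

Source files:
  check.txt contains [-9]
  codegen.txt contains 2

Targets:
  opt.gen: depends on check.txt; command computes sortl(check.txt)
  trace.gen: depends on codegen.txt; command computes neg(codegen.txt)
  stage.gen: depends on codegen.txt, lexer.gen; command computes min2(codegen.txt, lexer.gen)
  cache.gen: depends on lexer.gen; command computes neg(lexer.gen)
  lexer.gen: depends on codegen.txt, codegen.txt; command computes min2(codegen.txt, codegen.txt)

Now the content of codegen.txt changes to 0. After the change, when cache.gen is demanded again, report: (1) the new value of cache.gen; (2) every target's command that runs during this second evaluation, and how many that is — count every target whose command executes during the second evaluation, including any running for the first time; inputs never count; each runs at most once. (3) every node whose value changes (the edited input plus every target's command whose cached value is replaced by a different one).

cache.gen now evaluates to 0.
Run set: cache.gen, lexer.gen (2 run).
Changed values: cache.gen, codegen.txt, lexer.gen.

Initial pass — values computed on the first demand:
  lexer.gen = min2(2, 2) = 2
  cache.gen = neg(2) = -2

Second demand — change propagation:
  lexer.gen: re-runs because codegen.txt 2->0; codegen.txt 2->0; new result 0.
  cache.gen: re-runs because lexer.gen 2->0; new result 0.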